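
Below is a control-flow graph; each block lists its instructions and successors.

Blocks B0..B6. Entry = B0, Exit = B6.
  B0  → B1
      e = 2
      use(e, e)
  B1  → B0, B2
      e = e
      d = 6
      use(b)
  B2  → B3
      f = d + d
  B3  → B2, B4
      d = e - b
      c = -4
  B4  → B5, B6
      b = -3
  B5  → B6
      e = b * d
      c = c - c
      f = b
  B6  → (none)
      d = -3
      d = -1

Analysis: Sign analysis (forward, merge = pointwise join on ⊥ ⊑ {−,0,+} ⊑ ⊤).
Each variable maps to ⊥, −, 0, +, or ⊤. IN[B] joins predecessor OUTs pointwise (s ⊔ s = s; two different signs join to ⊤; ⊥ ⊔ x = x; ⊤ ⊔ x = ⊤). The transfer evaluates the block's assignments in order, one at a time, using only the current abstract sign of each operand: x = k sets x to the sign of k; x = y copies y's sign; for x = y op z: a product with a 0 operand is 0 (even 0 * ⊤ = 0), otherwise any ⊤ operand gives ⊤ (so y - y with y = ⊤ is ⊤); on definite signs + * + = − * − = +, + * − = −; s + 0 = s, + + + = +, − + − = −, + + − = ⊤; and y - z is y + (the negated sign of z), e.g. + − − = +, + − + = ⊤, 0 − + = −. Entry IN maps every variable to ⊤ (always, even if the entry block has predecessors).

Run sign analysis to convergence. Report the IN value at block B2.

Fixpoint table:
  B0:   IN=(all ⊤)   OUT={e:+; rest ⊤}
  B1:   IN={e:+; rest ⊤}   OUT={d:+, e:+; rest ⊤}
  B2:   IN={e:+; rest ⊤}   OUT={e:+; rest ⊤}
  B3:   IN={e:+; rest ⊤}   OUT={c:-, e:+; rest ⊤}
  B4:   IN={c:-, e:+; rest ⊤}   OUT={b:-, c:-, e:+; rest ⊤}
  B5:   IN={b:-, c:-, e:+; rest ⊤}   OUT={b:-, f:-; rest ⊤}
  B6:   IN={b:-; rest ⊤}   OUT={b:-, d:-; rest ⊤}

Merge at B2: IN[B2] = OUT[B1] ⊔ OUT[B3] = {a: ⊤, b: ⊤, c: ⊤, d: ⊤, e: +, f: ⊤}

Answer: {a: ⊤, b: ⊤, c: ⊤, d: ⊤, e: +, f: ⊤}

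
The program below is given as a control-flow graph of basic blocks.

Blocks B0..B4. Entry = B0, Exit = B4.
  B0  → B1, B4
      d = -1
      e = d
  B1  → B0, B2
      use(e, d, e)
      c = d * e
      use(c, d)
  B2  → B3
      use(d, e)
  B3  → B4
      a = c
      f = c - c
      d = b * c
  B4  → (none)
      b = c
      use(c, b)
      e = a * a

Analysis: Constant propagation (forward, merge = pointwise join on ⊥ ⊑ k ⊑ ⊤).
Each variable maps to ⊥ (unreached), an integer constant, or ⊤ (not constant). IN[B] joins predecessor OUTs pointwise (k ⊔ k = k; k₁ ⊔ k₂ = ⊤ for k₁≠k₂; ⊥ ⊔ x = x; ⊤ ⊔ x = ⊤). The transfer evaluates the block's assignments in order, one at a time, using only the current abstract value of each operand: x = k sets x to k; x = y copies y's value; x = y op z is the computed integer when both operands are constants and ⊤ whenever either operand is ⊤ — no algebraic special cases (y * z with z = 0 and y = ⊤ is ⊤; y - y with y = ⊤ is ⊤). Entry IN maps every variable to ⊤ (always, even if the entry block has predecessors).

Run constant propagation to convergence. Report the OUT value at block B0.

Converged values:
  B0:  IN=(all ⊤)  OUT={d:-1, e:-1; rest ⊤}
  B1:  IN={d:-1, e:-1; rest ⊤}  OUT={c:1, d:-1, e:-1; rest ⊤}
  B2:  IN={c:1, d:-1, e:-1; rest ⊤}  OUT={c:1, d:-1, e:-1; rest ⊤}
  B3:  IN={c:1, d:-1, e:-1; rest ⊤}  OUT={a:1, c:1, e:-1, f:0; rest ⊤}
  B4:  IN={e:-1; rest ⊤}  OUT=(all ⊤)

Merge at B0 (entry node, so the boundary value (all ⊤) is joined with the incoming edge(s)): IN[B0] = (all ⊤) ⊔ OUT[B1] = {a: ⊤, b: ⊤, c: ⊤, d: ⊤, e: ⊤, f: ⊤}
Applying B0's transfer function to that IN value gives OUT[B0] (row B0 above).

Answer: {a: ⊤, b: ⊤, c: ⊤, d: -1, e: -1, f: ⊤}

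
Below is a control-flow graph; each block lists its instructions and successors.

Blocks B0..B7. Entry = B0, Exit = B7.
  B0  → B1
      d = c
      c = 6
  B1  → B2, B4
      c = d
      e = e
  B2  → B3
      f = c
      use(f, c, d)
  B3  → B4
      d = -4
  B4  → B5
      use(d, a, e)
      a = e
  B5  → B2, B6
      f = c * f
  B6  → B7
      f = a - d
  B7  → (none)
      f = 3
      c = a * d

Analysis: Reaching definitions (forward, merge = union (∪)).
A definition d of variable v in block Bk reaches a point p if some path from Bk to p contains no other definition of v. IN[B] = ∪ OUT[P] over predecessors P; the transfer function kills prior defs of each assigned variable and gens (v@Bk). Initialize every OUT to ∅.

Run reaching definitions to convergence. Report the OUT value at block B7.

Answer: {a@B4, c@B7, d@B0, d@B3, e@B1, f@B7}

Trace:
Per-block solution:
  B0:  IN={}  OUT={c@B0, d@B0}
  B1:  IN={c@B0, d@B0}  OUT={c@B1, d@B0, e@B1}
  B2:  IN={a@B4, c@B1, d@B0, d@B3, e@B1, f@B5}  OUT={a@B4, c@B1, d@B0, d@B3, e@B1, f@B2}
  B3:  IN={a@B4, c@B1, d@B0, d@B3, e@B1, f@B2}  OUT={a@B4, c@B1, d@B3, e@B1, f@B2}
  B4:  IN={a@B4, c@B1, d@B0, d@B3, e@B1, f@B2}  OUT={a@B4, c@B1, d@B0, d@B3, e@B1, f@B2}
  B5:  IN={a@B4, c@B1, d@B0, d@B3, e@B1, f@B2}  OUT={a@B4, c@B1, d@B0, d@B3, e@B1, f@B5}
  B6:  IN={a@B4, c@B1, d@B0, d@B3, e@B1, f@B5}  OUT={a@B4, c@B1, d@B0, d@B3, e@B1, f@B6}
  B7:  IN={a@B4, c@B1, d@B0, d@B3, e@B1, f@B6}  OUT={a@B4, c@B7, d@B0, d@B3, e@B1, f@B7}

Merge at B7: IN[B7] = OUT[B6] = {a@B4, c@B1, d@B0, d@B3, e@B1, f@B6}
Applying B7's transfer function to that IN value gives OUT[B7] (row B7 above).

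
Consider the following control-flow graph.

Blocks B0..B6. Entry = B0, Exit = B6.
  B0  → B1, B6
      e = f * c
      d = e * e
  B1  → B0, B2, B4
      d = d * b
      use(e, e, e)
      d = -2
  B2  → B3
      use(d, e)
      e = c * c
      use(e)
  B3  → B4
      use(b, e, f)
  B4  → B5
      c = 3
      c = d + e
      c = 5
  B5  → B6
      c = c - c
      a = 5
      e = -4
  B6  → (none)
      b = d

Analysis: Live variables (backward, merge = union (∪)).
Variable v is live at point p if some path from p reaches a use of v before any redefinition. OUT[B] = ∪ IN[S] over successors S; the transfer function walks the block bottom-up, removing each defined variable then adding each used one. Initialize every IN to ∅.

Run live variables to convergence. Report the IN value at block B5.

Fixpoint table:
  B0: | IN={b, c, f} | OUT={b, c, d, e, f}
  B1: | IN={b, c, d, e, f} | OUT={b, c, d, e, f}
  B2: | IN={b, c, d, e, f} | OUT={b, d, e, f}
  B3: | IN={b, d, e, f} | OUT={d, e}
  B4: | IN={d, e} | OUT={c, d}
  B5: | IN={c, d} | OUT={d}
  B6: | IN={d} | OUT={}

Merge at B5: OUT[B5] = IN[B6] = {d}
Applying B5's transfer function to that OUT value gives IN[B5] (row B5 above).

Answer: {c, d}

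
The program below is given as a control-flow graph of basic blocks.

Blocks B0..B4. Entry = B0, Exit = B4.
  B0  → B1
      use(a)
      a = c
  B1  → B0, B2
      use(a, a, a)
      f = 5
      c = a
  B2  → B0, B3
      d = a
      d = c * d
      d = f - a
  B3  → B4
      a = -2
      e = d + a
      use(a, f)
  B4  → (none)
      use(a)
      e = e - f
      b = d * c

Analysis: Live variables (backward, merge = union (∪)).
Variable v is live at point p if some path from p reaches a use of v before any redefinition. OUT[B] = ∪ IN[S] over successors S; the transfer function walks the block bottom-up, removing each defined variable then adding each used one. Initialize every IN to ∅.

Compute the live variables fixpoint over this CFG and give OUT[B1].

Answer: {a, c, f}

Working:
Converged values:
  B0: | IN={a, c} | OUT={a}
  B1: | IN={a} | OUT={a, c, f}
  B2: | IN={a, c, f} | OUT={a, c, d, f}
  B3: | IN={c, d, f} | OUT={a, c, d, e, f}
  B4: | IN={a, c, d, e, f} | OUT={}

Merge at B1: OUT[B1] = IN[B0] ⊔ IN[B2] = {a, c, f}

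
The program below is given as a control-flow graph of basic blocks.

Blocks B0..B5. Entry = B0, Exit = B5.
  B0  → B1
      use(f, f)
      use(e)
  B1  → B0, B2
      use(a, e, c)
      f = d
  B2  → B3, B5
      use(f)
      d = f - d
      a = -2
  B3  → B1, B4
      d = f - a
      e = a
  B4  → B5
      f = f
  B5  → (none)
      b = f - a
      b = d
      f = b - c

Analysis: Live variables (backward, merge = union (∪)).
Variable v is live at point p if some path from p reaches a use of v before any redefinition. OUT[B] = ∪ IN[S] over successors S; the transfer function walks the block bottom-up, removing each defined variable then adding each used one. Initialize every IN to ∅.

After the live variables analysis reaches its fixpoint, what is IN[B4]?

Answer: {a, c, d, f}

Trace:
Per-block solution:
  B0:   IN={a, c, d, e, f}   OUT={a, c, d, e}
  B1:   IN={a, c, d, e}   OUT={a, c, d, e, f}
  B2:   IN={c, d, f}   OUT={a, c, d, f}
  B3:   IN={a, c, f}   OUT={a, c, d, e, f}
  B4:   IN={a, c, d, f}   OUT={a, c, d, f}
  B5:   IN={a, c, d, f}   OUT={}

Merge at B4: OUT[B4] = IN[B5] = {a, c, d, f}
Applying B4's transfer function to that OUT value gives IN[B4] (row B4 above).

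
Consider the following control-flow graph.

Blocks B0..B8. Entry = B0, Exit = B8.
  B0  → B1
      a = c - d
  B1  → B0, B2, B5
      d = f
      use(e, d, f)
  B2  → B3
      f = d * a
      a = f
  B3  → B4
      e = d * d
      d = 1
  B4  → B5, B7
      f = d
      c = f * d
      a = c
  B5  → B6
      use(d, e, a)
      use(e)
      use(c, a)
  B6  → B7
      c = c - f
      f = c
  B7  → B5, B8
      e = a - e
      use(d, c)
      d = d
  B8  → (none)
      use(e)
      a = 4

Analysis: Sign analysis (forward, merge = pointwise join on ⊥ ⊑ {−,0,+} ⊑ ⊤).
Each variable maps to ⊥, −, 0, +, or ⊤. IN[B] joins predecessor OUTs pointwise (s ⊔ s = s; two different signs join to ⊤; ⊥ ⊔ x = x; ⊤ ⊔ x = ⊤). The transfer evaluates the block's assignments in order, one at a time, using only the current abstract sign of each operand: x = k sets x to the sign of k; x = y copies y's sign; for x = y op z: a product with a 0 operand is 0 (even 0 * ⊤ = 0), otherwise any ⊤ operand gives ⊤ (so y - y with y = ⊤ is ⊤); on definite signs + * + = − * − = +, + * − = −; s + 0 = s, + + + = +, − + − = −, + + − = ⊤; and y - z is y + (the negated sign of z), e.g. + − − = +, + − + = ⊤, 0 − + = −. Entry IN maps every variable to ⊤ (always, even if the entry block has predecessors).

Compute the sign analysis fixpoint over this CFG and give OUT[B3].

Fixpoint table:
  B0:  IN=(all ⊤)  OUT=(all ⊤)
  B1:  IN=(all ⊤)  OUT=(all ⊤)
  B2:  IN=(all ⊤)  OUT=(all ⊤)
  B3:  IN=(all ⊤)  OUT={d:+; rest ⊤}
  B4:  IN={d:+; rest ⊤}  OUT={a:+, c:+, d:+, f:+; rest ⊤}
  B5:  IN=(all ⊤)  OUT=(all ⊤)
  B6:  IN=(all ⊤)  OUT=(all ⊤)
  B7:  IN=(all ⊤)  OUT=(all ⊤)
  B8:  IN=(all ⊤)  OUT={a:+; rest ⊤}

Merge at B3: IN[B3] = OUT[B2] = {a: ⊤, b: ⊤, c: ⊤, d: ⊤, e: ⊤, f: ⊤}
Applying B3's transfer function to that IN value gives OUT[B3] (row B3 above).

Answer: {a: ⊤, b: ⊤, c: ⊤, d: +, e: ⊤, f: ⊤}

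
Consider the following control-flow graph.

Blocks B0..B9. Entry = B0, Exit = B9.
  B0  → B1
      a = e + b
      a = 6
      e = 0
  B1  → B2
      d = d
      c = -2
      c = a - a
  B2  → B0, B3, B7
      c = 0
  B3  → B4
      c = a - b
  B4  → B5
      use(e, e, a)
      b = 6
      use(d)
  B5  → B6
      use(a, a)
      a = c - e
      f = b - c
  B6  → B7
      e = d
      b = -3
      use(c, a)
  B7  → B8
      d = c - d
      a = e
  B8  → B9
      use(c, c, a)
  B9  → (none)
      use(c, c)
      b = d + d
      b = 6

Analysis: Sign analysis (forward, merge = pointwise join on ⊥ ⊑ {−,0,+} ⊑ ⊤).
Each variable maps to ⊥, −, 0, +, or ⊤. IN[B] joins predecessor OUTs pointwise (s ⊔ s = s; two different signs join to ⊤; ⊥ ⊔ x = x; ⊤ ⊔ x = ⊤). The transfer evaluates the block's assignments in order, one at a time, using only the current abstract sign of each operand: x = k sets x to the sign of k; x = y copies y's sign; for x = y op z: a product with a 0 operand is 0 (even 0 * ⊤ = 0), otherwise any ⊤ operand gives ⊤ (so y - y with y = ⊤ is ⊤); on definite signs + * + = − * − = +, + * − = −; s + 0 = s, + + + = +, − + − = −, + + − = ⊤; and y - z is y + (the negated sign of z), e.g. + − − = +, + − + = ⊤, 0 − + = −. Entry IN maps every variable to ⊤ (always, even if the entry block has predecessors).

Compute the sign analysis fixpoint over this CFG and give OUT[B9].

Answer: {a: ⊤, b: +, c: ⊤, d: ⊤, e: ⊤, f: ⊤}

Trace:
Per-block solution:
  B0:   IN=(all ⊤)   OUT={a:+, e:0; rest ⊤}
  B1:   IN={a:+, e:0; rest ⊤}   OUT={a:+, e:0; rest ⊤}
  B2:   IN={a:+, e:0; rest ⊤}   OUT={a:+, c:0, e:0; rest ⊤}
  B3:   IN={a:+, c:0, e:0; rest ⊤}   OUT={a:+, e:0; rest ⊤}
  B4:   IN={a:+, e:0; rest ⊤}   OUT={a:+, b:+, e:0; rest ⊤}
  B5:   IN={a:+, b:+, e:0; rest ⊤}   OUT={b:+, e:0; rest ⊤}
  B6:   IN={b:+, e:0; rest ⊤}   OUT={b:-; rest ⊤}
  B7:   IN=(all ⊤)   OUT=(all ⊤)
  B8:   IN=(all ⊤)   OUT=(all ⊤)
  B9:   IN=(all ⊤)   OUT={b:+; rest ⊤}

Merge at B9: IN[B9] = OUT[B8] = {a: ⊤, b: ⊤, c: ⊤, d: ⊤, e: ⊤, f: ⊤}
Applying B9's transfer function to that IN value gives OUT[B9] (row B9 above).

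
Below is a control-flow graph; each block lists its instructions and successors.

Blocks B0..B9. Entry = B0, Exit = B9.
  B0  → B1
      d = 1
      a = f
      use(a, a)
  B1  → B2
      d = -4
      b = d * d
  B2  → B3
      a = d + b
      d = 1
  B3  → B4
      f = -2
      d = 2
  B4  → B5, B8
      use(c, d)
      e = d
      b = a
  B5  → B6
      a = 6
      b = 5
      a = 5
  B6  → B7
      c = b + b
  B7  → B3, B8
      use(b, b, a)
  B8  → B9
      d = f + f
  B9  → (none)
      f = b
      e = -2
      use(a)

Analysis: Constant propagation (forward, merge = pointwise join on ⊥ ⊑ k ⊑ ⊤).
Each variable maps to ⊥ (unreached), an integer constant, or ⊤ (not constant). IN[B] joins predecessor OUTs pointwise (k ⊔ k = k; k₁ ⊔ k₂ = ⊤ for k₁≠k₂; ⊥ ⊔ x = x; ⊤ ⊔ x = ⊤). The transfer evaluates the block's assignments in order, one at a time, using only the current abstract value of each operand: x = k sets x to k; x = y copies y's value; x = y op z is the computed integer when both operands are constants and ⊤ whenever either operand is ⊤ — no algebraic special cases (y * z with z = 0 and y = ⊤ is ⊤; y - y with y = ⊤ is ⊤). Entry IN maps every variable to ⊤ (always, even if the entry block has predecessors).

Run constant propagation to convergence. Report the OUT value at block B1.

Answer: {a: ⊤, b: 16, c: ⊤, d: -4, e: ⊤, f: ⊤}

Trace:
Fixpoint table:
  B0:   IN=(all ⊤)   OUT={d:1; rest ⊤}
  B1:   IN={d:1; rest ⊤}   OUT={b:16, d:-4; rest ⊤}
  B2:   IN={b:16, d:-4; rest ⊤}   OUT={a:12, b:16, d:1; rest ⊤}
  B3:   IN=(all ⊤)   OUT={d:2, f:-2; rest ⊤}
  B4:   IN={d:2, f:-2; rest ⊤}   OUT={d:2, e:2, f:-2; rest ⊤}
  B5:   IN={d:2, e:2, f:-2; rest ⊤}   OUT={a:5, b:5, d:2, e:2, f:-2; rest ⊤}
  B6:   IN={a:5, b:5, d:2, e:2, f:-2; rest ⊤}   OUT={a:5, b:5, c:10, d:2, e:2, f:-2; rest ⊤}
  B7:   IN={a:5, b:5, c:10, d:2, e:2, f:-2; rest ⊤}   OUT={a:5, b:5, c:10, d:2, e:2, f:-2; rest ⊤}
  B8:   IN={d:2, e:2, f:-2; rest ⊤}   OUT={d:-4, e:2, f:-2; rest ⊤}
  B9:   IN={d:-4, e:2, f:-2; rest ⊤}   OUT={d:-4, e:-2; rest ⊤}

Merge at B1: IN[B1] = OUT[B0] = {a: ⊤, b: ⊤, c: ⊤, d: 1, e: ⊤, f: ⊤}
Applying B1's transfer function to that IN value gives OUT[B1] (row B1 above).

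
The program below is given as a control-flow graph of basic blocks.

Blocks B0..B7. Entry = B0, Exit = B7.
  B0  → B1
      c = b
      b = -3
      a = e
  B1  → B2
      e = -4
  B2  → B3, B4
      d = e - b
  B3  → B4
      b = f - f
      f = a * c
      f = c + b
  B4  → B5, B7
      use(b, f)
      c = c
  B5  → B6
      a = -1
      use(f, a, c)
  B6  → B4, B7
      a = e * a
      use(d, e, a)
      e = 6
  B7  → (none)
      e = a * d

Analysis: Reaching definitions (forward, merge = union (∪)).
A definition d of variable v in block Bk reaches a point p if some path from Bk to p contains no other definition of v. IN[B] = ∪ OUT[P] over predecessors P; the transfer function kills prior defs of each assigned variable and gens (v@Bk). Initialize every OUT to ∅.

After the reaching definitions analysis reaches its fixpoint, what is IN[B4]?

Answer: {a@B0, a@B6, b@B0, b@B3, c@B0, c@B4, d@B2, e@B1, e@B6, f@B3}

Trace:
Per-block solution:
  B0:   IN={}   OUT={a@B0, b@B0, c@B0}
  B1:   IN={a@B0, b@B0, c@B0}   OUT={a@B0, b@B0, c@B0, e@B1}
  B2:   IN={a@B0, b@B0, c@B0, e@B1}   OUT={a@B0, b@B0, c@B0, d@B2, e@B1}
  B3:   IN={a@B0, b@B0, c@B0, d@B2, e@B1}   OUT={a@B0, b@B3, c@B0, d@B2, e@B1, f@B3}
  B4:   IN={a@B0, a@B6, b@B0, b@B3, c@B0, c@B4, d@B2, e@B1, e@B6, f@B3}   OUT={a@B0, a@B6, b@B0, b@B3, c@B4, d@B2, e@B1, e@B6, f@B3}
  B5:   IN={a@B0, a@B6, b@B0, b@B3, c@B4, d@B2, e@B1, e@B6, f@B3}   OUT={a@B5, b@B0, b@B3, c@B4, d@B2, e@B1, e@B6, f@B3}
  B6:   IN={a@B5, b@B0, b@B3, c@B4, d@B2, e@B1, e@B6, f@B3}   OUT={a@B6, b@B0, b@B3, c@B4, d@B2, e@B6, f@B3}
  B7:   IN={a@B0, a@B6, b@B0, b@B3, c@B4, d@B2, e@B1, e@B6, f@B3}   OUT={a@B0, a@B6, b@B0, b@B3, c@B4, d@B2, e@B7, f@B3}

Merge at B4: IN[B4] = OUT[B2] ⊔ OUT[B3] ⊔ OUT[B6] = {a@B0, a@B6, b@B0, b@B3, c@B0, c@B4, d@B2, e@B1, e@B6, f@B3}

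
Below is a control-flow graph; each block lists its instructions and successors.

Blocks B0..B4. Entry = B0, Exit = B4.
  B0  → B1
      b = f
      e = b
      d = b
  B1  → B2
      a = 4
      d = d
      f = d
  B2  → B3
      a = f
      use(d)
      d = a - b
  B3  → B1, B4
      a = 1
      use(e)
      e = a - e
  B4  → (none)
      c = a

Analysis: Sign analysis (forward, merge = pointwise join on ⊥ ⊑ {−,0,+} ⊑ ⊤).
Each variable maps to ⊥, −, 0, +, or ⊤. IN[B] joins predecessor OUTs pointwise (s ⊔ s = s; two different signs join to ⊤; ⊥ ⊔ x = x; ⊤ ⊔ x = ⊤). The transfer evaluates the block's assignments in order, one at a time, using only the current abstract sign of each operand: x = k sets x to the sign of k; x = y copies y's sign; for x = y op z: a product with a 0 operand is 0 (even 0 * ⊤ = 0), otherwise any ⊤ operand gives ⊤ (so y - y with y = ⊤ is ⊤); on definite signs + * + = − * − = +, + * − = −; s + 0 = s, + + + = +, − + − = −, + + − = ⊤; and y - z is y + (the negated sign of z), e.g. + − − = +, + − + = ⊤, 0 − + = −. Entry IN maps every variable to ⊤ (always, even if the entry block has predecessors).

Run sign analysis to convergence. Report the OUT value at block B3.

Converged values:
  B0:   IN=(all ⊤)   OUT=(all ⊤)
  B1:   IN=(all ⊤)   OUT={a:+; rest ⊤}
  B2:   IN={a:+; rest ⊤}   OUT=(all ⊤)
  B3:   IN=(all ⊤)   OUT={a:+; rest ⊤}
  B4:   IN={a:+; rest ⊤}   OUT={a:+, c:+; rest ⊤}

Merge at B3: IN[B3] = OUT[B2] = {a: ⊤, b: ⊤, c: ⊤, d: ⊤, e: ⊤, f: ⊤}
Applying B3's transfer function to that IN value gives OUT[B3] (row B3 above).

Answer: {a: +, b: ⊤, c: ⊤, d: ⊤, e: ⊤, f: ⊤}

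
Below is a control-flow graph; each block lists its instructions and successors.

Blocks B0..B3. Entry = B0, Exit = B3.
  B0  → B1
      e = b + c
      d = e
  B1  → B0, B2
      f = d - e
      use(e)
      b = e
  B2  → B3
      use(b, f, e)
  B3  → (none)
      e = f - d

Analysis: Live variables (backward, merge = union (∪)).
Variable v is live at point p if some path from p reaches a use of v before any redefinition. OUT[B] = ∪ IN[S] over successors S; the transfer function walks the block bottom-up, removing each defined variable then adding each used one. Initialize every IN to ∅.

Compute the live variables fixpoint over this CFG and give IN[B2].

Per-block solution:
  B0: | IN={b, c} | OUT={c, d, e}
  B1: | IN={c, d, e} | OUT={b, c, d, e, f}
  B2: | IN={b, d, e, f} | OUT={d, f}
  B3: | IN={d, f} | OUT={}

Merge at B2: OUT[B2] = IN[B3] = {d, f}
Applying B2's transfer function to that OUT value gives IN[B2] (row B2 above).

Answer: {b, d, e, f}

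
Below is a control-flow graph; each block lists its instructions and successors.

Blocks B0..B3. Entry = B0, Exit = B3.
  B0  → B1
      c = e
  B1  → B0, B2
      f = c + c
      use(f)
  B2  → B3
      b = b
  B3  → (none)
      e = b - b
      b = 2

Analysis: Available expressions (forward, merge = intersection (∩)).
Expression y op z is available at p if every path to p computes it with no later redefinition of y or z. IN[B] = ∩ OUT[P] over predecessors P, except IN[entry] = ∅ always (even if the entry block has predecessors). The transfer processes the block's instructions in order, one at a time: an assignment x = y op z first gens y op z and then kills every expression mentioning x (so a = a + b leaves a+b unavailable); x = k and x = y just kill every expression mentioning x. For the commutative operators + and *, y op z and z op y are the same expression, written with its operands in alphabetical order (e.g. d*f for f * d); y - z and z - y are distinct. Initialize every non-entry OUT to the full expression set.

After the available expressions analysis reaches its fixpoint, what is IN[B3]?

Converged values:
  B0:   IN={}   OUT={}
  B1:   IN={}   OUT={c+c}
  B2:   IN={c+c}   OUT={c+c}
  B3:   IN={c+c}   OUT={c+c}

Merge at B3: IN[B3] = OUT[B2] = {c+c}

Answer: {c+c}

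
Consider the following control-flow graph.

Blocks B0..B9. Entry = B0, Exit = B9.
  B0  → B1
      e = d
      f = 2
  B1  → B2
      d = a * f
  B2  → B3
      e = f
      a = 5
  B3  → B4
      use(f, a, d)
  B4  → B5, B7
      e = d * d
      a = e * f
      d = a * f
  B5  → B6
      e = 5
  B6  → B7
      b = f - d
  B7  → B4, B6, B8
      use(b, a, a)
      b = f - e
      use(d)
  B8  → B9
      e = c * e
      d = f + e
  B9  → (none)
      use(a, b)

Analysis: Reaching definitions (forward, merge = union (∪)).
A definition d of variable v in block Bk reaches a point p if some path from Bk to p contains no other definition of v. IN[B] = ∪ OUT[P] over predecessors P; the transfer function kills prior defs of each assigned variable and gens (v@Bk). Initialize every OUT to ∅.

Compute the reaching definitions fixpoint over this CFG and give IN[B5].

Answer: {a@B4, b@B7, d@B4, e@B4, f@B0}

Derivation:
Converged values:
  B0:  IN={}  OUT={e@B0, f@B0}
  B1:  IN={e@B0, f@B0}  OUT={d@B1, e@B0, f@B0}
  B2:  IN={d@B1, e@B0, f@B0}  OUT={a@B2, d@B1, e@B2, f@B0}
  B3:  IN={a@B2, d@B1, e@B2, f@B0}  OUT={a@B2, d@B1, e@B2, f@B0}
  B4:  IN={a@B2, a@B4, b@B7, d@B1, d@B4, e@B2, e@B4, e@B5, f@B0}  OUT={a@B4, b@B7, d@B4, e@B4, f@B0}
  B5:  IN={a@B4, b@B7, d@B4, e@B4, f@B0}  OUT={a@B4, b@B7, d@B4, e@B5, f@B0}
  B6:  IN={a@B4, b@B7, d@B4, e@B4, e@B5, f@B0}  OUT={a@B4, b@B6, d@B4, e@B4, e@B5, f@B0}
  B7:  IN={a@B4, b@B6, b@B7, d@B4, e@B4, e@B5, f@B0}  OUT={a@B4, b@B7, d@B4, e@B4, e@B5, f@B0}
  B8:  IN={a@B4, b@B7, d@B4, e@B4, e@B5, f@B0}  OUT={a@B4, b@B7, d@B8, e@B8, f@B0}
  B9:  IN={a@B4, b@B7, d@B8, e@B8, f@B0}  OUT={a@B4, b@B7, d@B8, e@B8, f@B0}

Merge at B5: IN[B5] = OUT[B4] = {a@B4, b@B7, d@B4, e@B4, f@B0}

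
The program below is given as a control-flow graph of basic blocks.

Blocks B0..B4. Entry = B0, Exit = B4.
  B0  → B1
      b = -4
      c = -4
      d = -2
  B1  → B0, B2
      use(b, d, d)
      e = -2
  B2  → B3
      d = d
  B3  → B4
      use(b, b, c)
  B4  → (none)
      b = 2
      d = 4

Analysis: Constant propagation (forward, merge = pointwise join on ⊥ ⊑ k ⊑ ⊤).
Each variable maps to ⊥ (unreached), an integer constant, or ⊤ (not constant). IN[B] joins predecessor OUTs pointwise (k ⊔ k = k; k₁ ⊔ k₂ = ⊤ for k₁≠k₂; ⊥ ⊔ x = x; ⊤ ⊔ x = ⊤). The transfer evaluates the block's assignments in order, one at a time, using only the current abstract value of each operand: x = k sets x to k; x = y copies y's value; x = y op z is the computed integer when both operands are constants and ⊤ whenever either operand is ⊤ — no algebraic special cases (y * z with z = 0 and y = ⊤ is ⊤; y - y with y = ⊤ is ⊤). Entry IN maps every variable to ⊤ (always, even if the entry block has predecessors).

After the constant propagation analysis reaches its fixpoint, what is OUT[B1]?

Answer: {a: ⊤, b: -4, c: -4, d: -2, e: -2, f: ⊤}

Trace:
Converged values:
  B0:   IN=(all ⊤)   OUT={b:-4, c:-4, d:-2; rest ⊤}
  B1:   IN={b:-4, c:-4, d:-2; rest ⊤}   OUT={b:-4, c:-4, d:-2, e:-2; rest ⊤}
  B2:   IN={b:-4, c:-4, d:-2, e:-2; rest ⊤}   OUT={b:-4, c:-4, d:-2, e:-2; rest ⊤}
  B3:   IN={b:-4, c:-4, d:-2, e:-2; rest ⊤}   OUT={b:-4, c:-4, d:-2, e:-2; rest ⊤}
  B4:   IN={b:-4, c:-4, d:-2, e:-2; rest ⊤}   OUT={b:2, c:-4, d:4, e:-2; rest ⊤}

Merge at B1: IN[B1] = OUT[B0] = {a: ⊤, b: -4, c: -4, d: -2, e: ⊤, f: ⊤}
Applying B1's transfer function to that IN value gives OUT[B1] (row B1 above).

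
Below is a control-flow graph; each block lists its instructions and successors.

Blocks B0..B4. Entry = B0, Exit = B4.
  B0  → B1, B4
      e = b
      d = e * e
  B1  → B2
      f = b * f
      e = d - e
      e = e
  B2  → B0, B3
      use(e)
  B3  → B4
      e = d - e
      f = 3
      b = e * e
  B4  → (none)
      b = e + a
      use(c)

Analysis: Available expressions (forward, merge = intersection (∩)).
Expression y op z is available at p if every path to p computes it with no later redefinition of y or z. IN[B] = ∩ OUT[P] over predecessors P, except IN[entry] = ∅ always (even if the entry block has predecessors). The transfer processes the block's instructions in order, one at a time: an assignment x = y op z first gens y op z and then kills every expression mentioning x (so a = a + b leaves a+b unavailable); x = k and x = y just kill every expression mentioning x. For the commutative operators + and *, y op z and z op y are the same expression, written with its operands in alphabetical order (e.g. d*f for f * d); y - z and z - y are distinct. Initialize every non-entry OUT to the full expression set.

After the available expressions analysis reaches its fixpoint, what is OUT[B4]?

Fixpoint table:
  B0:   IN={}   OUT={e*e}
  B1:   IN={e*e}   OUT={}
  B2:   IN={}   OUT={}
  B3:   IN={}   OUT={e*e}
  B4:   IN={e*e}   OUT={a+e, e*e}

Merge at B4: IN[B4] = OUT[B0] ∩ OUT[B3] = {e*e}
Applying B4's transfer function to that IN value gives OUT[B4] (row B4 above).

Answer: {a+e, e*e}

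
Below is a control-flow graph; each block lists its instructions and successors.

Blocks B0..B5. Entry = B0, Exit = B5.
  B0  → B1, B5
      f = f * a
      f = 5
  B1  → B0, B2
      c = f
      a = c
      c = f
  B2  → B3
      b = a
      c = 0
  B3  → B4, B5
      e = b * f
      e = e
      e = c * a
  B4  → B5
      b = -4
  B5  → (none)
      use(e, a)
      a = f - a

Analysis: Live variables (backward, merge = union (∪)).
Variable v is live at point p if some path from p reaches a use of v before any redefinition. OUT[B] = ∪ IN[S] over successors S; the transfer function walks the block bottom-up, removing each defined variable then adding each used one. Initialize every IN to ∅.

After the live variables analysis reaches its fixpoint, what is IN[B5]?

Answer: {a, e, f}

Working:
Fixpoint table:
  B0: | IN={a, e, f} | OUT={a, e, f}
  B1: | IN={e, f} | OUT={a, e, f}
  B2: | IN={a, f} | OUT={a, b, c, f}
  B3: | IN={a, b, c, f} | OUT={a, e, f}
  B4: | IN={a, e, f} | OUT={a, e, f}
  B5: | IN={a, e, f} | OUT={}

B5 is the boundary node: OUT[B5] = {}
Applying B5's transfer function to that OUT value gives IN[B5] (row B5 above).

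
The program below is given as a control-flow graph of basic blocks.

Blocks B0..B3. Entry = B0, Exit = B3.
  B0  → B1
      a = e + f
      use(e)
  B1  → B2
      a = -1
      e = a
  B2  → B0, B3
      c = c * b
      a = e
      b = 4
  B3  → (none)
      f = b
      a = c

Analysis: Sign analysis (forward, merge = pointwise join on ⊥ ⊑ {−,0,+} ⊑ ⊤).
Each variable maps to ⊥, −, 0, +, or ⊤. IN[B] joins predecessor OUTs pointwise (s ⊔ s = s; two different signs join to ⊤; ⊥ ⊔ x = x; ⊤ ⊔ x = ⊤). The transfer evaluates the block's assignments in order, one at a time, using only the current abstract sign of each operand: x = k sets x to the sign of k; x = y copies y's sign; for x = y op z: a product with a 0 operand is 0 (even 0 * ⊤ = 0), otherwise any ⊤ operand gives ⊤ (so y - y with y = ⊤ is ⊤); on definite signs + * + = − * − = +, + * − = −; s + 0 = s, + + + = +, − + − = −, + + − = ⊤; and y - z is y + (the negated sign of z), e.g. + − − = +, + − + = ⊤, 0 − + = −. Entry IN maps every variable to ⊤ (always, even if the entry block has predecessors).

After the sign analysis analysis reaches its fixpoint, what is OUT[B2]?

Converged values:
  B0: | IN=(all ⊤) | OUT=(all ⊤)
  B1: | IN=(all ⊤) | OUT={a:-, e:-; rest ⊤}
  B2: | IN={a:-, e:-; rest ⊤} | OUT={a:-, b:+, e:-; rest ⊤}
  B3: | IN={a:-, b:+, e:-; rest ⊤} | OUT={b:+, e:-, f:+; rest ⊤}

Merge at B2: IN[B2] = OUT[B1] = {a: -, b: ⊤, c: ⊤, d: ⊤, e: -, f: ⊤}
Applying B2's transfer function to that IN value gives OUT[B2] (row B2 above).

Answer: {a: -, b: +, c: ⊤, d: ⊤, e: -, f: ⊤}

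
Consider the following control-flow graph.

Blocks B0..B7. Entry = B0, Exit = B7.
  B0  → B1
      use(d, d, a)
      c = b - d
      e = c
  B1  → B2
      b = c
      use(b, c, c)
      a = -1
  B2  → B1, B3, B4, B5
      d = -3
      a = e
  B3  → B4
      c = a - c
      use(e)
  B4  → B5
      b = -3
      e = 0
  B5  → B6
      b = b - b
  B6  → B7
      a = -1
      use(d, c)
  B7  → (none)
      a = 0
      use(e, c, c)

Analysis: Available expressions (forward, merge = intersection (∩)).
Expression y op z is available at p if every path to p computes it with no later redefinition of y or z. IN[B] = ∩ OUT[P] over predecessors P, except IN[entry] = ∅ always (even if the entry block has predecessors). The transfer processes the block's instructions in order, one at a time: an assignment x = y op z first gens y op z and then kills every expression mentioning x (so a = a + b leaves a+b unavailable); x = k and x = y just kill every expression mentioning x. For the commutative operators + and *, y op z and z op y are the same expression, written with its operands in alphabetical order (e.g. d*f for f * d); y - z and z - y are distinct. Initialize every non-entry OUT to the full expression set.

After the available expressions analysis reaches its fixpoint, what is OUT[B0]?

Answer: {b-d}

Working:
Fixpoint table:
  B0:   IN={}   OUT={b-d}
  B1:   IN={}   OUT={}
  B2:   IN={}   OUT={}
  B3:   IN={}   OUT={}
  B4:   IN={}   OUT={}
  B5:   IN={}   OUT={}
  B6:   IN={}   OUT={}
  B7:   IN={}   OUT={}

B0 is the boundary node: IN[B0] = {}
Applying B0's transfer function to that IN value gives OUT[B0] (row B0 above).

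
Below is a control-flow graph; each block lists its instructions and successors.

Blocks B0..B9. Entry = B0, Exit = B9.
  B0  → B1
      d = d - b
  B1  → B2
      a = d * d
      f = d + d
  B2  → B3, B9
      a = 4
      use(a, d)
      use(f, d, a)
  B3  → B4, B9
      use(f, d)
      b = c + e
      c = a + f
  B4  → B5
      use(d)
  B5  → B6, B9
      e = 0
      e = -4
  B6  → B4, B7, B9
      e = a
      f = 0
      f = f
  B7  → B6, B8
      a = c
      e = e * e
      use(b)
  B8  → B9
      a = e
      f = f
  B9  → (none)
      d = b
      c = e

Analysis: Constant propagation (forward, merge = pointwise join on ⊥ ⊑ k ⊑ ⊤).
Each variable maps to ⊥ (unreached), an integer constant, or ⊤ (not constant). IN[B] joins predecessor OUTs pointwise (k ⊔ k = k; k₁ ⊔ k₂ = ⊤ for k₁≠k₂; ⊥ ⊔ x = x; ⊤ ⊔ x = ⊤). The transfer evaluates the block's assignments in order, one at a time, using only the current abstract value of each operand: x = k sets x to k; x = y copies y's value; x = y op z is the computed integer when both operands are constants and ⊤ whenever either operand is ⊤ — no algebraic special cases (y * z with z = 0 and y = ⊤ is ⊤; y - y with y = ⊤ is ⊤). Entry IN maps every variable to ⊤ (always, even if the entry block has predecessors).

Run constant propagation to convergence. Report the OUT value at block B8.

Per-block solution:
  B0:  IN=(all ⊤)  OUT=(all ⊤)
  B1:  IN=(all ⊤)  OUT=(all ⊤)
  B2:  IN=(all ⊤)  OUT={a:4; rest ⊤}
  B3:  IN={a:4; rest ⊤}  OUT={a:4; rest ⊤}
  B4:  IN=(all ⊤)  OUT=(all ⊤)
  B5:  IN=(all ⊤)  OUT={e:-4; rest ⊤}
  B6:  IN=(all ⊤)  OUT={f:0; rest ⊤}
  B7:  IN={f:0; rest ⊤}  OUT={f:0; rest ⊤}
  B8:  IN={f:0; rest ⊤}  OUT={f:0; rest ⊤}
  B9:  IN=(all ⊤)  OUT=(all ⊤)

Merge at B8: IN[B8] = OUT[B7] = {a: ⊤, b: ⊤, c: ⊤, d: ⊤, e: ⊤, f: 0}
Applying B8's transfer function to that IN value gives OUT[B8] (row B8 above).

Answer: {a: ⊤, b: ⊤, c: ⊤, d: ⊤, e: ⊤, f: 0}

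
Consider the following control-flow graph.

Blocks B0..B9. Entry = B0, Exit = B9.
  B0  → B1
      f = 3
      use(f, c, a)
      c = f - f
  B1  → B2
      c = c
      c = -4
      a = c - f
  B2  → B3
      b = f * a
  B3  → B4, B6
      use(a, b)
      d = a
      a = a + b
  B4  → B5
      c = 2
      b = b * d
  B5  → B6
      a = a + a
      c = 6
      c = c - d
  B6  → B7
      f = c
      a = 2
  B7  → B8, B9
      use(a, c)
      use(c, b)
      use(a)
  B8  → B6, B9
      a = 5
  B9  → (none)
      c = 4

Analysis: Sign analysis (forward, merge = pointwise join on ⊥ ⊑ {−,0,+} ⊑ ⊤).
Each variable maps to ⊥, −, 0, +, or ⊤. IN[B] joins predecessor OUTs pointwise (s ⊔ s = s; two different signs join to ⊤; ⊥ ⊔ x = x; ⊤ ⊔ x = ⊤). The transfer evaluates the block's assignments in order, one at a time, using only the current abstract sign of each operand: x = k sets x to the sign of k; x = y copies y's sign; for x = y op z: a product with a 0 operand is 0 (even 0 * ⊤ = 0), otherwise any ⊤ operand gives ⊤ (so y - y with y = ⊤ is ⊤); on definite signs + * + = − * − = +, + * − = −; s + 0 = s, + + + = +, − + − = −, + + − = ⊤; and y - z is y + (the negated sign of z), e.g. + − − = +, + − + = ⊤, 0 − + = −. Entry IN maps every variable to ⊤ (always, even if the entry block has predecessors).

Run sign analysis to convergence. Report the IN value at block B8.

Fixpoint table:
  B0:   IN=(all ⊤)   OUT={f:+; rest ⊤}
  B1:   IN={f:+; rest ⊤}   OUT={a:-, c:-, f:+; rest ⊤}
  B2:   IN={a:-, c:-, f:+; rest ⊤}   OUT={a:-, b:-, c:-, f:+; rest ⊤}
  B3:   IN={a:-, b:-, c:-, f:+; rest ⊤}   OUT={a:-, b:-, c:-, d:-, f:+; rest ⊤}
  B4:   IN={a:-, b:-, c:-, d:-, f:+; rest ⊤}   OUT={a:-, b:+, c:+, d:-, f:+; rest ⊤}
  B5:   IN={a:-, b:+, c:+, d:-, f:+; rest ⊤}   OUT={a:-, b:+, c:+, d:-, f:+; rest ⊤}
  B6:   IN={d:-; rest ⊤}   OUT={a:+, d:-; rest ⊤}
  B7:   IN={a:+, d:-; rest ⊤}   OUT={a:+, d:-; rest ⊤}
  B8:   IN={a:+, d:-; rest ⊤}   OUT={a:+, d:-; rest ⊤}
  B9:   IN={a:+, d:-; rest ⊤}   OUT={a:+, c:+, d:-; rest ⊤}

Merge at B8: IN[B8] = OUT[B7] = {a: +, b: ⊤, c: ⊤, d: -, e: ⊤, f: ⊤}

Answer: {a: +, b: ⊤, c: ⊤, d: -, e: ⊤, f: ⊤}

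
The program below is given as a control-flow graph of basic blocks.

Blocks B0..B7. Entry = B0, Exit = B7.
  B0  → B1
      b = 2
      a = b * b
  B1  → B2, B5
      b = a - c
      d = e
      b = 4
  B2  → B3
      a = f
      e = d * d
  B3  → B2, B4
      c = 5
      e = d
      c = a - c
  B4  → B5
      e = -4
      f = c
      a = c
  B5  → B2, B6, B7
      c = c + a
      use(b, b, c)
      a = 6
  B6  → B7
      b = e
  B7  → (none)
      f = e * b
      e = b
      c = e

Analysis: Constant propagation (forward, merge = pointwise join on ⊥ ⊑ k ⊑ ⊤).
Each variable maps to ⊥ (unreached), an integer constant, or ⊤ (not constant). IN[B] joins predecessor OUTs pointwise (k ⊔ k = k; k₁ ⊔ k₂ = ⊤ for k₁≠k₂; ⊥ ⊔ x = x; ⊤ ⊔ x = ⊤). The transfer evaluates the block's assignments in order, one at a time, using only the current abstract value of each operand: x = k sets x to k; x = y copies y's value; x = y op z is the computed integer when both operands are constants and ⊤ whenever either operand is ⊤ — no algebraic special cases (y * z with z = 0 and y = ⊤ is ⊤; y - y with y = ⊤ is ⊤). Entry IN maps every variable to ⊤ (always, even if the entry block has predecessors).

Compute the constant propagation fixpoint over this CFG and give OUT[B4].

Answer: {a: ⊤, b: 4, c: ⊤, d: ⊤, e: -4, f: ⊤}

Working:
Converged values:
  B0:   IN=(all ⊤)   OUT={a:4, b:2; rest ⊤}
  B1:   IN={a:4, b:2; rest ⊤}   OUT={a:4, b:4; rest ⊤}
  B2:   IN={b:4; rest ⊤}   OUT={b:4; rest ⊤}
  B3:   IN={b:4; rest ⊤}   OUT={b:4; rest ⊤}
  B4:   IN={b:4; rest ⊤}   OUT={b:4, e:-4; rest ⊤}
  B5:   IN={b:4; rest ⊤}   OUT={a:6, b:4; rest ⊤}
  B6:   IN={a:6, b:4; rest ⊤}   OUT={a:6; rest ⊤}
  B7:   IN={a:6; rest ⊤}   OUT={a:6; rest ⊤}

Merge at B4: IN[B4] = OUT[B3] = {a: ⊤, b: 4, c: ⊤, d: ⊤, e: ⊤, f: ⊤}
Applying B4's transfer function to that IN value gives OUT[B4] (row B4 above).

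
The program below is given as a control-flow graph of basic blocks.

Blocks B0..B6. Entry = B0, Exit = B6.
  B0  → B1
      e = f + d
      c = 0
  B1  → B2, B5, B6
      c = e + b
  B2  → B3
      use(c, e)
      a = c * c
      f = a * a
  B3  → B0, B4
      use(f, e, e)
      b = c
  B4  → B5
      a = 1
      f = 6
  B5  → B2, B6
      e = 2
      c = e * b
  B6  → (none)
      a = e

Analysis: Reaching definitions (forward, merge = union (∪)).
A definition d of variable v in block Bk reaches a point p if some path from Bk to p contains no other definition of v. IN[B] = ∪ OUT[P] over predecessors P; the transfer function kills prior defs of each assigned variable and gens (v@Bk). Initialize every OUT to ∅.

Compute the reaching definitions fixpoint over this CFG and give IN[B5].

Answer: {a@B2, a@B4, b@B3, c@B1, c@B5, e@B0, e@B5, f@B2, f@B4}

Trace:
Converged values:
  B0: | IN={a@B2, b@B3, c@B1, c@B5, e@B0, e@B5, f@B2} | OUT={a@B2, b@B3, c@B0, e@B0, f@B2}
  B1: | IN={a@B2, b@B3, c@B0, e@B0, f@B2} | OUT={a@B2, b@B3, c@B1, e@B0, f@B2}
  B2: | IN={a@B2, a@B4, b@B3, c@B1, c@B5, e@B0, e@B5, f@B2, f@B4} | OUT={a@B2, b@B3, c@B1, c@B5, e@B0, e@B5, f@B2}
  B3: | IN={a@B2, b@B3, c@B1, c@B5, e@B0, e@B5, f@B2} | OUT={a@B2, b@B3, c@B1, c@B5, e@B0, e@B5, f@B2}
  B4: | IN={a@B2, b@B3, c@B1, c@B5, e@B0, e@B5, f@B2} | OUT={a@B4, b@B3, c@B1, c@B5, e@B0, e@B5, f@B4}
  B5: | IN={a@B2, a@B4, b@B3, c@B1, c@B5, e@B0, e@B5, f@B2, f@B4} | OUT={a@B2, a@B4, b@B3, c@B5, e@B5, f@B2, f@B4}
  B6: | IN={a@B2, a@B4, b@B3, c@B1, c@B5, e@B0, e@B5, f@B2, f@B4} | OUT={a@B6, b@B3, c@B1, c@B5, e@B0, e@B5, f@B2, f@B4}

Merge at B5: IN[B5] = OUT[B1] ⊔ OUT[B4] = {a@B2, a@B4, b@B3, c@B1, c@B5, e@B0, e@B5, f@B2, f@B4}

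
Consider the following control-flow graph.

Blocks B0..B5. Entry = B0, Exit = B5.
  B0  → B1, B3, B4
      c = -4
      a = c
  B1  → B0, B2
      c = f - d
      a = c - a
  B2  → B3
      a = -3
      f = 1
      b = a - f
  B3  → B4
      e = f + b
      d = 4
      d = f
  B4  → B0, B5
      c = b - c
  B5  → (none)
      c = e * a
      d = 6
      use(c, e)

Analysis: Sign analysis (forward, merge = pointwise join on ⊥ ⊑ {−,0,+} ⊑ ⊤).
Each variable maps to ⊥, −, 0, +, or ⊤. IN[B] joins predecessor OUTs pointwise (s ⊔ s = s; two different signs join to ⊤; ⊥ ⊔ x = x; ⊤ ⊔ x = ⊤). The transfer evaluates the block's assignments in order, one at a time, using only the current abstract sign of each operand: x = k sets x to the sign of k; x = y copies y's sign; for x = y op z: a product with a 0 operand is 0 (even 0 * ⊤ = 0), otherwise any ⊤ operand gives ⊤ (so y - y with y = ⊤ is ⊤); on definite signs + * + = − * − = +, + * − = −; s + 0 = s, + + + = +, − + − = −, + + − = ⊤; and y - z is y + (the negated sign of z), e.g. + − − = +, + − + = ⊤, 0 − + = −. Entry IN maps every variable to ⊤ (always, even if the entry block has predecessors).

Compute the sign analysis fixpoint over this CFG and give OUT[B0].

Fixpoint table:
  B0:   IN=(all ⊤)   OUT={a:-, c:-; rest ⊤}
  B1:   IN={a:-, c:-; rest ⊤}   OUT=(all ⊤)
  B2:   IN=(all ⊤)   OUT={a:-, b:-, f:+; rest ⊤}
  B3:   IN={a:-; rest ⊤}   OUT={a:-; rest ⊤}
  B4:   IN={a:-; rest ⊤}   OUT={a:-; rest ⊤}
  B5:   IN={a:-; rest ⊤}   OUT={a:-, d:+; rest ⊤}

Merge at B0 (entry node, so the boundary value (all ⊤) is joined with the incoming edge(s)): IN[B0] = (all ⊤) ⊔ OUT[B1] ⊔ OUT[B4] = {a: ⊤, b: ⊤, c: ⊤, d: ⊤, e: ⊤, f: ⊤}
Applying B0's transfer function to that IN value gives OUT[B0] (row B0 above).

Answer: {a: -, b: ⊤, c: -, d: ⊤, e: ⊤, f: ⊤}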